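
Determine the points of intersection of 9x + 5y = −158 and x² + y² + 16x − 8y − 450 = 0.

From the line, y = (−158 − 9x)/5. Substituting:
106x² + 3604x + 20034 = 0  ⟹  x² + 34x + 189 = 0
x = −7 or x = −27, giving (−7, −19) and (−27, 17).

(−27, 17) and (−7, −19)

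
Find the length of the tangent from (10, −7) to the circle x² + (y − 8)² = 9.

2√79

The centre is (0, 8) and r = 3. The square of the distance from P to the centre is 100 + 225 = 325.
By the tangent–radius right angle, tangent length = √(|PO|² − r²) = √316 = 2√79.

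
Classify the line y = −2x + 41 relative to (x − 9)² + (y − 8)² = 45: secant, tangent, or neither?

tangent

d² = (2·9 + 1·8 − (41))²/5 = 45; r² = 45.
Since d² = r², the line is tangent.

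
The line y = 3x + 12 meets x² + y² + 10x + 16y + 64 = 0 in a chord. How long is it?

3√10

Substitute y = 3x + 12:
10x² + 130x + 400 = 0  ⟹  x² + 13x + 40 = 0
x = −5 or x = −8, giving (−5, −3) and (−8, −12).
Chord length = distance between (−5, −3) and (−8, −12) = √90 = 3√10.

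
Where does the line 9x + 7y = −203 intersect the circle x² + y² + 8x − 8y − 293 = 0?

Substitute y = (−203 − 9x)/7:
130x² + 4550x + 38220 = 0  ⟹  x² + 35x + 294 = 0
x = −14 or x = −21, giving (−14, −11) and (−21, −2).

(−21, −2) and (−14, −11)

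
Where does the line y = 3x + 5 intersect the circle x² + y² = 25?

Express y = 3x + 5 and substitute into the circle:
10x² + 30x = 0  ⟹  x² + 3x = 0
x = 0 or x = −3, giving (0, 5) and (−3, −4).

(−3, −4) and (0, 5)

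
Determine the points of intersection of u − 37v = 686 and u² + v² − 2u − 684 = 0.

From the line, v = (−686 + u)/37. Substituting:
1370u² − 4110u − 465800 = 0  ⟹  u² − 3u − 340 = 0
u = 20 or u = −17, giving (20, −18) and (−17, −19).

(−17, −19) and (20, −18)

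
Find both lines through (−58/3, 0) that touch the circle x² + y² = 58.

3x + 7y = −58 and 3x − 7y = −58

Write the tangent as mx − y + (0 − m·(−58/3)) = 0 and set its distance from the centre to √58:
(58/3m − (0))² = 58(m² + 1)
49m² − 9 = 0, so m = −3/7 or m = 3/7.
Through (−58/3, 0) these give 3x + 7y = −58 and 3x − 7y = −58.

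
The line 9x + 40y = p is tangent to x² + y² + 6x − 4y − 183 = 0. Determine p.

For a tangent, require d(centre, line) = r = 14.
|9·(−3) + 40·2 − p| / √1681 = 14
|p − (53)| = 14·41, so p = 627 or p = −521.

p = −521 or p = 627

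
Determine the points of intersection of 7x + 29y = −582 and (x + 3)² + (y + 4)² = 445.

(−21, −15) and (8, −22)

Express y = (−582 − 7x)/29 and substitute into the circle:
890x² + 11570x − 149520 = 0  ⟹  x² + 13x − 168 = 0
x = 8 or x = −21, giving (8, −22) and (−21, −15).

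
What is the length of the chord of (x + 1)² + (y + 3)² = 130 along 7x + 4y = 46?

2√65

Centre (−1, −3), r² = 130. Perpendicular distance d from centre to line = |−65| / √65 = 65/√65.
Half the chord is √(r² − d²) = √(65), so the full chord is 2√65.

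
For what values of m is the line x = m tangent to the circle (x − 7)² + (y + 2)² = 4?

For a tangent, require d(centre, line) = r = 2.
|1·7 + 0·(−2) − m| / √1 = 2
|m − (7)| = 2, so m = 9 or m = 5.

m = 5 or m = 9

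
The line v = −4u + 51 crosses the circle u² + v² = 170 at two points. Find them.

(11, 7) and (13, −1)

Substitute v = −4u + 51:
17u² − 408u + 2431 = 0  ⟹  u² − 24u + 143 = 0
u = 13 or u = 11, giving (13, −1) and (11, 7).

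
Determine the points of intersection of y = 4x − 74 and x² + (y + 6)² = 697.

From the line, y = 4x − 74. Substituting:
17x² − 544x + 3927 = 0  ⟹  x² − 32x + 231 = 0
x = 21 or x = 11, giving (21, 10) and (11, −30).

(11, −30) and (21, 10)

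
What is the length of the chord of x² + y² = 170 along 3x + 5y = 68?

2√34

The distance from (0, 0) to the line is 68/√34, and r² = 170.
Half the chord is √(r² − d²) = √(34), so the full chord is 2√34.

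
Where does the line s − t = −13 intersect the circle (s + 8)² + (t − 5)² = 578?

(−25, −12) and (9, 22)

Substitute t = s + 13:
2s² + 32s − 450 = 0  ⟹  s² + 16s − 225 = 0
s = 9 or s = −25, giving (9, 22) and (−25, −12).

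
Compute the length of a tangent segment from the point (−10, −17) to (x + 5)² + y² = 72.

With centre O = (−5, 0), |OP|² = 314 and r² = 72.
Power of the point: PT² = |PO|² − r² = 242, so PT = 11√2.

11√2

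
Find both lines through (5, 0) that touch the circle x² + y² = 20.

A line y − (0) = m(x − (5)) is tangent when its distance from (0, 0) is 2√5:
[m·(−5) − (0)]² = 20(m² + 1)
m² − 4 = 0, so m = 2 or m = −2.
With m = 2: 2x − y = 10. With m = −2: 2x + y = 10.

2x − y = 10 and 2x + y = 10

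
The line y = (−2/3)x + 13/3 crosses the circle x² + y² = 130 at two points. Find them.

(−7, 9) and (11, −3)

Express y = (13 − 2x)/3 and substitute into the circle:
13x² − 52x − 1001 = 0  ⟹  x² − 4x − 77 = 0
x = 11 or x = −7, giving (11, −3) and (−7, 9).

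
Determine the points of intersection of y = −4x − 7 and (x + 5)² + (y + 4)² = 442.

(−6, 17) and (4, −23)

From the line, y = −4x − 7. Substituting:
17x² + 34x − 408 = 0  ⟹  x² + 2x − 24 = 0
x = 4 or x = −6, giving (4, −23) and (−6, 17).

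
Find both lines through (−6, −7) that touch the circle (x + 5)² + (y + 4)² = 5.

x − 2y = 8 and 2x + y = −19

Let a tangent through (−6, −7) have slope m. Its distance from (−5, −4) must equal √5:
(1m − (3))² = 5(m² + 1)
2m² + 3m − 2 = 0, so m = 1/2 or m = −2.
Through (−6, −7) these give x − 2y = 8 and 2x + y = −19.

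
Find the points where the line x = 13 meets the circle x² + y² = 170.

The line gives x = 13. Substituting into the circle:
y² − 1 = 0
y = 1 or y = −1, giving (13, 1) and (13, −1).

(13, −1) and (13, 1)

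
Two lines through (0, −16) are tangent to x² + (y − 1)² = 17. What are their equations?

Let a tangent through (0, −16) have slope m. Its distance from (0, 1) must equal √17:
(0m − (17))² = 17(m² + 1)
m² − 16 = 0, so m = −4 or m = 4.
With m = −4: 4x + y = −16. With m = 4: 4x − y = 16.

4x + y = −16 and 4x − y = 16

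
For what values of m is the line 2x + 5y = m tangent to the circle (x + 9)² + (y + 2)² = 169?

Tangency holds when the distance from the centre (−9, −2) to the line equals the radius 13:
|2·(−9) + 5·(−2) − m| / √29 = 13
|m − (−28)| = 13√29.

m = −28 ± 13√29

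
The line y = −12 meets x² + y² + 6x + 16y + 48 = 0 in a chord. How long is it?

6

Substitute y = −12:
x² + 6x = 0
x = 0 or x = −6, giving (0, −12) and (−6, −12).
Chord length = distance between (0, −12) and (−6, −12) = √36 = 6.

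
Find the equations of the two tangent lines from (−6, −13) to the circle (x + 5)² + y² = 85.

A line y − (−13) = m(x − (−6)) is tangent when its distance from (−5, 0) is √85:
(1m − (13))² = 85(m² + 1)
42m² + 13m − 42 = 0, so m = −7/6 or m = 6/7.
Through (−6, −13) these give 7x + 6y = −120 and 6x − 7y = 55.

7x + 6y = −120 and 6x − 7y = 55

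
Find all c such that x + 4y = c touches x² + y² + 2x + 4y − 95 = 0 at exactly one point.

The line touches the circle iff its distance from (−1, −2) is 10:
|1·(−1) + 4·(−2) − c| / √17 = 10
|c − (−9)| = 10√17.

c = −9 ± 10√17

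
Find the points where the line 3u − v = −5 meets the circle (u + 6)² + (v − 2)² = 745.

(−10, −25) and (7, 26)

Substitute v = 3u + 5:
10u² + 30u − 700 = 0  ⟹  u² + 3u − 70 = 0
u = 7 or u = −10, giving (7, 26) and (−10, −25).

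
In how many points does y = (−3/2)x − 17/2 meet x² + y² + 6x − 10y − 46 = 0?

2

d² = (3·(−3) + 2·5 − (−17))²/13 = 324/13; r² = 80.
Since d² < r², the line cuts the circle twice.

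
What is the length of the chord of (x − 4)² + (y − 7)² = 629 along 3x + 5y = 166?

Express y = (166 − 3x)/5 and substitute into the circle:
34x² − 986x + 1836 = 0  ⟹  x² − 29x + 54 = 0
x = 27 or x = 2, giving (27, 17) and (2, 32).
Chord length = distance between (27, 17) and (2, 32) = √850 = 5√34.

5√34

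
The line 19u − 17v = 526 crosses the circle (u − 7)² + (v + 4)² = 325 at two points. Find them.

(8, −22) and (25, −3)

From the line, v = (−526 + 19u)/17. Substituting:
650u² − 21450u + 130000 = 0  ⟹  u² − 33u + 200 = 0
u = 25 or u = 8, giving (25, −3) and (8, −22).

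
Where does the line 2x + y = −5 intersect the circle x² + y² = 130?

(−7, 9) and (3, −11)

Substitute y = −2x − 5:
5x² + 20x − 105 = 0  ⟹  x² + 4x − 21 = 0
x = 3 or x = −7, giving (3, −11) and (−7, 9).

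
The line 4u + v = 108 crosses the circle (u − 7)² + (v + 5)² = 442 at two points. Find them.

From the line, v = −4u + 108. Substituting:
17u² − 918u + 12376 = 0  ⟹  u² − 54u + 728 = 0
u = 28 or u = 26, giving (28, −4) and (26, 4).

(26, 4) and (28, −4)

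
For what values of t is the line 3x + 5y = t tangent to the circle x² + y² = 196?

t = ±14√34

Tangency holds when the distance from the centre (0, 0) to the line equals the radius 14:
|3·0 + 5·0 − t| / √34 = 14
|t| = 14√34.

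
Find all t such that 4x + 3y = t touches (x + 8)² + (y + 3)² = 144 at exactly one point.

t = −101 or t = 19

The line touches the circle iff its distance from (−8, −3) is 12:
|4·(−8) + 3·(−3) − t| / √25 = 12
|t − (−41)| = 12·5, so t = 19 or t = −101.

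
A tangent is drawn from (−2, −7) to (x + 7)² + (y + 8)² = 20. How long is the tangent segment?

√6

With centre O = (−7, −8), |OP|² = 26 and r² = 20.
The tangent meets the radius at right angles, so tangent² = |PO|² − r² = 26 − 20 = 6.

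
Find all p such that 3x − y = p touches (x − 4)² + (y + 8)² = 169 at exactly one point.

Tangency holds when the distance from the centre (4, −8) to the line equals the radius 13:
|3·4 − 1·(−8) − p| / √10 = 13
|p − (20)| = 13√10.

p = 20 ± 13√10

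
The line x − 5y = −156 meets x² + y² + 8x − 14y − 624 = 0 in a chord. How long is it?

Express y = (156 + x)/5 and substitute into the circle:
26x² + 442x − 2184 = 0  ⟹  x² + 17x − 84 = 0
x = 4 or x = −21, giving (4, 32) and (−21, 27).
|(4, 32) − (−21, 27)| = √((25)² + (5)²) = 5√26.

5√26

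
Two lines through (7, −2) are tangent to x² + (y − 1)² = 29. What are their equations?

5x + 2y = 31 and 2x − 5y = 24

A line y − (−2) = m(x − (7)) is tangent when its distance from (0, 1) is √29:
(−7m − (3))² = 29(m² + 1)
10m² + 21m − 10 = 0, so m = −5/2 or m = 2/5.
Through (7, −2) these give 5x + 2y = 31 and 2x − 5y = 24.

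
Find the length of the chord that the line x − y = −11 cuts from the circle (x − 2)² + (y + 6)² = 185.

Substitute y = x + 11:
2x² + 30x + 108 = 0  ⟹  x² + 15x + 54 = 0
x = −6 or x = −9, giving (−6, 5) and (−9, 2).
Chord length = distance between (−6, 5) and (−9, 2) = √18 = 3√2.

3√2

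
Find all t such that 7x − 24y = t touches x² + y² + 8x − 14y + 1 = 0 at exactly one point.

t = −396 or t = 4

Tangency holds when the distance from the centre (−4, 7) to the line equals the radius 8:
|7·(−4) − 24·7 − t| / √625 = 8
|t − (−196)| = 8·25, so t = 4 or t = −396.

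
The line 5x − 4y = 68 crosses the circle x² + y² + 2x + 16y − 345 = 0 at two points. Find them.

From the line, y = (−68 + 5x)/4. Substituting:
41x² − 328x − 5248 = 0  ⟹  x² − 8x − 128 = 0
x = 16 or x = −8, giving (16, 3) and (−8, −27).

(−8, −27) and (16, 3)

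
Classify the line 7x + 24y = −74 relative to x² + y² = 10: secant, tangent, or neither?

secant

d² = (7·0 + 24·0 − (−74))²/625 = 5476/625; r² = 10.
Since d² < r², the line cuts the circle twice.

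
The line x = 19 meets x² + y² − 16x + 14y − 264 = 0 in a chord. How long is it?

32

The line gives x = 19. Substituting into the circle:
y² + 14y − 207 = 0
y = 9 or y = −23, giving (19, 9) and (19, −23).
Chord length = distance between (19, 9) and (19, −23) = √1024 = 32.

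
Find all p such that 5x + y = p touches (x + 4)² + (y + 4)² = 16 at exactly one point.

p = −24 ± 4√26

The line touches the circle iff its distance from (−4, −4) is 4:
|5·(−4) + 1·(−4) − p| / √26 = 4
|p − (−24)| = 4√26.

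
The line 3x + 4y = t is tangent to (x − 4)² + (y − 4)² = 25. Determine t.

t = 3 or t = 53

Tangency holds when the distance from the centre (4, 4) to the line equals the radius 5:
|3·4 + 4·4 − t| / √25 = 5
|t − (28)| = 5·5, so t = 53 or t = 3.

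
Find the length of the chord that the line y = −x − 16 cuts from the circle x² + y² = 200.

Substitute y = −x − 16:
2x² + 32x + 56 = 0  ⟹  x² + 16x + 28 = 0
x = −2 or x = −14, giving (−2, −14) and (−14, −2).
Chord length = distance between (−2, −14) and (−14, −2) = √288 = 12√2.

12√2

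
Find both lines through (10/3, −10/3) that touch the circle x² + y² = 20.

Write the tangent as mx − y + (−10/3 − m·(10/3)) = 0 and set its distance from the centre to 2√5:
[m·(−10/3) − (10/3)]² = 20(m² + 1)
2m² − 5m + 2 = 0, so m = 2 or m = 1/2.
With m = 2: 2x − y = 10. With m = 1/2: x − 2y = 10.

2x − y = 10 and x − 2y = 10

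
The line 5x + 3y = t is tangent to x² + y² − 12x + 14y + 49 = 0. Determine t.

t = 9 ± 6√34

For a tangent, require d(centre, line) = r = 6.
|5·6 + 3·(−7) − t| / √34 = 6
|t − (9)| = 6√34.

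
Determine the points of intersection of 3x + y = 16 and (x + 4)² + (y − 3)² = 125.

Substitute y = −3x + 16:
10x² − 70x + 60 = 0  ⟹  x² − 7x + 6 = 0
x = 6 or x = 1, giving (6, −2) and (1, 13).

(1, 13) and (6, −2)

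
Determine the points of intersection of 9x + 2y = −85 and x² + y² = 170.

(−11, 7) and (−7, −11)

Express y = (−85 − 9x)/2 and substitute into the circle:
85x² + 1530x + 6545 = 0  ⟹  x² + 18x + 77 = 0
x = −7 or x = −11, giving (−7, −11) and (−11, 7).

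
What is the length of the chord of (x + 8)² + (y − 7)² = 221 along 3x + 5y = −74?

√34

Substitute y = (−74 − 3x)/5:
34x² + 1054x + 7956 = 0  ⟹  x² + 31x + 234 = 0
x = −13 or x = −18, giving (−13, −7) and (−18, −4).
|(−13, −7) − (−18, −4)| = √((5)² + (−3)²) = √34.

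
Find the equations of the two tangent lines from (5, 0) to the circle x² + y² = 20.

Let a tangent through (5, 0) have slope m. Its distance from (0, 0) must equal 2√5:
(−5m − (0))² = 20(m² + 1)
m² − 4 = 0, so m = 2 or m = −2.
Through (5, 0) these give 2x − y = 10 and 2x + y = 10.

2x − y = 10 and 2x + y = 10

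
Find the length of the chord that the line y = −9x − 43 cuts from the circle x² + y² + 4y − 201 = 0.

3√82

The distance from (0, −2) to the line is 41/√82, and r² = 205.
Chord = 2√(r² − d²) = 2·√(369/2) = 3√82.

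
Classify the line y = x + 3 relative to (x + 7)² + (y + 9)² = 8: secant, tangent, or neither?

neither

d² = (1·(−7) − 1·(−9) − (−3))²/2 = 25/2; r² = 8.
Since d² > r², the line lies outside the circle.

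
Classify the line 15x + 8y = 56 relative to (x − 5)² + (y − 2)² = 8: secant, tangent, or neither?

secant

Substituting the line into the circle gives 289x² − 1840x + 2688 = 0.
Δ = 3385600 − 3107328 = 278272.
Two real roots: the line is a secant.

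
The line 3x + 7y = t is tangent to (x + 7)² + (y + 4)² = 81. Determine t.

For a tangent, require d(centre, line) = r = 9.
|3·(−7) + 7·(−4) − t| / √58 = 9
|t − (−49)| = 9√58.

t = −49 ± 9√58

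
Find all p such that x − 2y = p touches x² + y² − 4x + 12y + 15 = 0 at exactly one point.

The line touches the circle iff its distance from (2, −6) is 5:
|1·2 − 2·(−6) − p| / √5 = 5
|p − (14)| = 5√5.

p = 14 ± 5√5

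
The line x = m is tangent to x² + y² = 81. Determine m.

The line touches the circle iff its distance from (0, 0) is 9:
|1·0 + 0·0 − m| / √1 = 9
|m| = 9, so m = 9 or m = −9.

m = −9 or m = 9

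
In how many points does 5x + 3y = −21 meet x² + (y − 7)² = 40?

Substituting the line into the circle gives 34x² + 420x + 1404 = 0.
Δ = 176400 − 190944 = −14544.
No real roots: the line does not meet the circle.

0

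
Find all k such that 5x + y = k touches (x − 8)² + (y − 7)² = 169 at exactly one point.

k = 47 ± 13√26

For a tangent, require d(centre, line) = r = 13.
|5·8 + 1·7 − k| / √26 = 13
|k − (47)| = 13√26.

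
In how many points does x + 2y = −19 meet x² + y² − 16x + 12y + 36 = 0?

2

Substituting the line into the circle gives 5x² − 50x + 49 = 0.
Discriminant = (−50)² − 4·5·(49) = 1520 > 0.
Two real roots: the line is a secant.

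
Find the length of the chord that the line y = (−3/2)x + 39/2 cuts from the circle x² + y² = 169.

4√13

Centre (0, 0), r² = 169. Perpendicular distance d from centre to line = |−39| / √13 = 39/√13.
Half the chord is √(r² − d²) = √(52), so the full chord is 4√13.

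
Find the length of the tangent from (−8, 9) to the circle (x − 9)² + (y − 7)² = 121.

The centre is (9, 7) and r = 11. The square of the distance from P to the centre is 289 + 4 = 293.
The tangent meets the radius at right angles, so tangent² = |PO|² − r² = 293 − 121 = 172.

2√43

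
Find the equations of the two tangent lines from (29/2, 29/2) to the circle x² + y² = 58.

A line y − (29/2) = m(x − (29/2)) is tangent when its distance from (0, 0) is √58:
[m·(−29/2) − (−29/2)]² = 58(m² + 1)
21m² − 58m + 21 = 0, so m = 7/3 or m = 3/7.
With m = 7/3: 7x − 3y = 58. With m = 3/7: 3x − 7y = −58.

7x − 3y = 58 and 3x − 7y = −58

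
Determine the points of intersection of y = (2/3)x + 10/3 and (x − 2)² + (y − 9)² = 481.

From the line, y = (10 + 2x)/3. Substituting:
13x² − 104x − 4004 = 0  ⟹  x² − 8x − 308 = 0
x = 22 or x = −14, giving (22, 18) and (−14, −6).

(−14, −6) and (22, 18)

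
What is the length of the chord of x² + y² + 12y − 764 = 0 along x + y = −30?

Substitute y = −x − 30:
2x² + 48x − 224 = 0  ⟹  x² + 24x − 112 = 0
x = 4 or x = −28, giving (4, −34) and (−28, −2).
|(4, −34) − (−28, −2)| = √((32)² + (−32)²) = 32√2.

32√2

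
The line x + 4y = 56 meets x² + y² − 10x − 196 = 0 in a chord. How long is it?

4√17

Centre (5, 0), r² = 221. Perpendicular distance d from centre to line = |−51| / √17 = 51/√17.
Chord = 2√(r² − d²) = 2·√(68) = 4√17.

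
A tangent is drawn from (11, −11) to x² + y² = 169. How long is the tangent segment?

√73

With centre O = (0, 0), |OP|² = 242 and r² = 169.
By the tangent–radius right angle, tangent length = √(|PO|² − r²) = √73.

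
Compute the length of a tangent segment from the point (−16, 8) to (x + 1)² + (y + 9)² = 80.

Centre (−1, −9), r² = 80. |PO|² = (−15)² + (17)² = 514.
Power of the point: PT² = |PO|² − r² = 434, so PT = √434.

√434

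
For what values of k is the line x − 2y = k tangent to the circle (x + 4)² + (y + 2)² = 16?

Tangency holds when the distance from the centre (−4, −2) to the line equals the radius 4:
|1·(−4) − 2·(−2) − k| / √5 = 4
|k| = 4√5.

k = ±4√5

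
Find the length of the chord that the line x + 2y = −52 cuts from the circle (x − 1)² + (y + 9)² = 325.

The distance from (1, −9) to the line is 35/√5, and r² = 325.
Chord = 2√(r² − d²) = 2·√(80) = 8√5.

8√5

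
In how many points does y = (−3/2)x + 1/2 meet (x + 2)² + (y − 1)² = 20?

d² = (3·(−2) + 2·1 − (1))²/13 = 25/13; r² = 20.
Since d² < r², the line cuts the circle twice.

2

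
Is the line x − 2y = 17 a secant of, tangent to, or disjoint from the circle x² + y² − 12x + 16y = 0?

secant

Substituting the line into the circle gives 5x² − 50x − 255 = 0.
Δ = 2500 − (−5100) = 7600.
Two real roots: the line is a secant.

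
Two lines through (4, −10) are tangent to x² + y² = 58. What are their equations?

7x − 3y = 58 and 3x + 7y = −58

Write the tangent as mx − y + (−10 − m·(4)) = 0 and set its distance from the centre to √58:
[m·(−4) − (10)]² = 58(m² + 1)
21m² − 40m − 21 = 0, so m = 7/3 or m = −3/7.
With m = 7/3: 7x − 3y = 58. With m = −3/7: 3x + 7y = −58.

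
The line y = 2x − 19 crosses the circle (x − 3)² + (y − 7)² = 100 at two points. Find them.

(9, −1) and (13, 7)

From the line, y = 2x − 19. Substituting:
5x² − 110x + 585 = 0  ⟹  x² − 22x + 117 = 0
x = 13 or x = 9, giving (13, 7) and (9, −1).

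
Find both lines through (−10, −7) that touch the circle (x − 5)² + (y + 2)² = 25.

Write the tangent as mx − y + (−7 − m·(−10)) = 0 and set its distance from the centre to 5:
(15m − (5))² = 25(m² + 1)
4m² − 3m = 0, so m = 0 or m = 3/4.
Through (−10, −7) these give y = −7 and 3x − 4y = −2.

y = −7 and 3x − 4y = −2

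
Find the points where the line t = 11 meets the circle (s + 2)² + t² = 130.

From the line, t = 11. Substituting:
s² + 4s − 5 = 0
s = 1 or s = −5, giving (1, 11) and (−5, 11).

(−5, 11) and (1, 11)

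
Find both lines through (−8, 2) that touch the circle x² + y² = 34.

A line y − (2) = m(x − (−8)) is tangent when its distance from (0, 0) is √34:
(8m − (−2))² = 34(m² + 1)
15m² + 16m − 15 = 0, so m = 3/5 or m = −5/3.
With m = 3/5: 3x − 5y = −34. With m = −5/3: 5x + 3y = −34.

3x − 5y = −34 and 5x + 3y = −34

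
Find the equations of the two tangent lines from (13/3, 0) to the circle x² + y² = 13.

3x − 2y = 13 and 3x + 2y = 13

Let a tangent through (13/3, 0) have slope m. Its distance from (0, 0) must equal √13:
(−13/3m − (0))² = 13(m² + 1)
4m² − 9 = 0, so m = 3/2 or m = −3/2.
With m = 3/2: 3x − 2y = 13. With m = −3/2: 3x + 2y = 13.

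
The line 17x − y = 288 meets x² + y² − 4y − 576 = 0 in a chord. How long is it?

2√290

Centre (0, 2), r² = 580. Perpendicular distance d from centre to line = |−290| / √290 = 290/√290.
Chord = 2√(r² − d²) = 2·√(290) = 2√290.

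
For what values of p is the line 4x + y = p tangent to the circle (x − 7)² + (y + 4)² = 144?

p = 24 ± 12√17

The line touches the circle iff its distance from (7, −4) is 12:
|4·7 + 1·(−4) − p| / √17 = 12
|p − (24)| = 12√17.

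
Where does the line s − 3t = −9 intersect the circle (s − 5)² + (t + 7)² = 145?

Substitute t = (9 + s)/3:
10s² − 30s − 180 = 0  ⟹  s² − 3s − 18 = 0
s = 6 or s = −3, giving (6, 5) and (−3, 2).

(−3, 2) and (6, 5)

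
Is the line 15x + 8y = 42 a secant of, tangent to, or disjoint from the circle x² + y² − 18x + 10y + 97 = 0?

disjoint

Centre (9, −5), r² = 9. Distance² from centre to line = (53)²/289 = 2809/289.
Since d² > r², the line lies outside the circle.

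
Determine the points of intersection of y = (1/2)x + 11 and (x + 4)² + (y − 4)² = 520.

(−26, −2) and (14, 18)

Substitute y = (22 + x)/2:
5x² + 60x − 1820 = 0  ⟹  x² + 12x − 364 = 0
x = 14 or x = −26, giving (14, 18) and (−26, −2).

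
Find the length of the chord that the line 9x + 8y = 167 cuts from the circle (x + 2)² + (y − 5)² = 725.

4√145

From the line, y = (167 − 9x)/8. Substituting:
145x² − 2030x − 30015 = 0  ⟹  x² − 14x − 207 = 0
x = 23 or x = −9, giving (23, −5) and (−9, 31).
|(23, −5) − (−9, 31)| = √((32)² + (−36)²) = 4√145.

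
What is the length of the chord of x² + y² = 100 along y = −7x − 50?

The distance from (0, 0) to the line is 50/√50, and r² = 100.
Half the chord is √(r² − d²) = √(50), so the full chord is 10√2.

10√2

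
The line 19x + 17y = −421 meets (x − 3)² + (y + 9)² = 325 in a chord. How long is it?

Express y = (−421 − 19x)/17 and substitute into the circle:
650x² + 8450x − 19500 = 0  ⟹  x² + 13x − 30 = 0
x = 2 or x = −15, giving (2, −27) and (−15, −8).
Chord length = distance between (2, −27) and (−15, −8) = √650 = 5√26.

5√26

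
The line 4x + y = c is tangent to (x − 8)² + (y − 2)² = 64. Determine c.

c = 34 ± 8√17

For a tangent, require d(centre, line) = r = 8.
|4·8 + 1·2 − c| / √17 = 8
|c − (34)| = 8√17.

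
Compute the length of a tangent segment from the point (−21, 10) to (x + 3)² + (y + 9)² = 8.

Centre (−3, −9), r² = 8. |PO|² = (−18)² + (19)² = 685.
Power of the point: PT² = |PO|² − r² = 677, so PT = √677.

√677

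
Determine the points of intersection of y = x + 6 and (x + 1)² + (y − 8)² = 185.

Substitute y = x + 6:
2x² − 2x − 180 = 0  ⟹  x² − x − 90 = 0
x = 10 or x = −9, giving (10, 16) and (−9, −3).

(−9, −3) and (10, 16)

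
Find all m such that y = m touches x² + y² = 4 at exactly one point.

Tangency holds when the distance from the centre (0, 0) to the line equals the radius 2:
|0·0 + 1·0 − m| / √1 = 2
|m| = 2, so m = 2 or m = −2.

m = −2 or m = 2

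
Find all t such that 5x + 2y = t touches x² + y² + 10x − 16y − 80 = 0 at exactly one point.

The line touches the circle iff its distance from (−5, 8) is 13:
|5·(−5) + 2·8 − t| / √29 = 13
|t − (−9)| = 13√29.

t = −9 ± 13√29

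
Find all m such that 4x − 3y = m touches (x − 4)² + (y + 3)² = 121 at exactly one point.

m = −30 or m = 80

The line touches the circle iff its distance from (4, −3) is 11:
|4·4 − 3·(−3) − m| / √25 = 11
|m − (25)| = 11·5, so m = 80 or m = −30.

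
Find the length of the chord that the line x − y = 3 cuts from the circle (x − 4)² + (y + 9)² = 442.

Substitute y = x − 3:
2x² + 4x − 390 = 0  ⟹  x² + 2x − 195 = 0
x = 13 or x = −15, giving (13, 10) and (−15, −18).
Chord length = distance between (13, 10) and (−15, −18) = √1568 = 28√2.

28√2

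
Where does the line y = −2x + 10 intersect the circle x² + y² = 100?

(0, 10) and (8, −6)

Substitute y = −2x + 10:
5x² − 40x = 0  ⟹  x² − 8x = 0
x = 8 or x = 0, giving (8, −6) and (0, 10).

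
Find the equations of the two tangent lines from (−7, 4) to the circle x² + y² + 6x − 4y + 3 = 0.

x − 3y = −19 and 3x + y = −17

Let a tangent through (−7, 4) have slope m. Its distance from (−3, 2) must equal √10:
(4m − (−2))² = 10(m² + 1)
3m² + 8m − 3 = 0, so m = 1/3 or m = −3.
With m = 1/3: x − 3y = −19. With m = −3: 3x + y = −17.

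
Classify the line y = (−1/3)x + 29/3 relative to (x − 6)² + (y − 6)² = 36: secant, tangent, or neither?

Substituting the line into the circle gives 10x² − 130x + 121 = 0.
Discriminant = (−130)² − 4·10·(121) = 12060 > 0.
Two real roots: the line is a secant.

secant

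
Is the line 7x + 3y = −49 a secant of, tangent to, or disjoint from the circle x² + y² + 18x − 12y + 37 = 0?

Substituting the line into the circle gives 58x² + 1100x + 4498 = 0.
Δ = 1210000 − 1043536 = 166464.
Two real roots: the line is a secant.

secant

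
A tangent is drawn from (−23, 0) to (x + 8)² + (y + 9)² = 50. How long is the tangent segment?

16

Centre (−8, −9), r² = 50. |PO|² = (−15)² + (9)² = 306.
By the tangent–radius right angle, tangent length = √(|PO|² − r²) = √256 = 16.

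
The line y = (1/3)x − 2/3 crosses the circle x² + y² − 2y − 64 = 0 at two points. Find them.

(−7, −3) and (8, 2)

From the line, y = (−2 + x)/3. Substituting:
10x² − 10x − 560 = 0  ⟹  x² − x − 56 = 0
x = 8 or x = −7, giving (8, 2) and (−7, −3).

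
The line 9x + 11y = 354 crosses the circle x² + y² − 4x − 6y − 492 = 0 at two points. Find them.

(10, 24) and (21, 15)

Substitute y = (354 − 9x)/11:
202x² − 6262x + 42420 = 0  ⟹  x² − 31x + 210 = 0
x = 21 or x = 10, giving (21, 15) and (10, 24).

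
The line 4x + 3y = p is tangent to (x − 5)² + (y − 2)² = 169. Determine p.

p = −39 or p = 91

The line touches the circle iff its distance from (5, 2) is 13:
|4·5 + 3·2 − p| / √25 = 13
|p − (26)| = 13·5, so p = 91 or p = −39.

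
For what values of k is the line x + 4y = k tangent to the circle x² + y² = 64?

The line touches the circle iff its distance from (0, 0) is 8:
|1·0 + 4·0 − k| / √17 = 8
|k| = 8√17.

k = ±8√17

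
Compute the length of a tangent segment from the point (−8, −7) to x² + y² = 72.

√41

Centre (0, 0), r² = 72. |PO|² = (−8)² + (−7)² = 113.
By the tangent–radius right angle, tangent length = √(|PO|² − r²) = √41.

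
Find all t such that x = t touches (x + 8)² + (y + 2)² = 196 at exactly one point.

Tangency holds when the distance from the centre (−8, −2) to the line equals the radius 14:
|1·(−8) + 0·(−2) − t| / √1 = 14
|t − (−8)| = 14, so t = 6 or t = −22.

t = −22 or t = 6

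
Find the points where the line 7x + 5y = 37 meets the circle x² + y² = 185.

From the line, y = (37 − 7x)/5. Substituting:
74x² − 518x − 3256 = 0  ⟹  x² − 7x − 44 = 0
x = 11 or x = −4, giving (11, −8) and (−4, 13).

(−4, 13) and (11, −8)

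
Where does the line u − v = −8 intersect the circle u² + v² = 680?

Substitute v = u + 8:
2u² + 16u − 616 = 0  ⟹  u² + 8u − 308 = 0
u = 14 or u = −22, giving (14, 22) and (−22, −14).

(−22, −14) and (14, 22)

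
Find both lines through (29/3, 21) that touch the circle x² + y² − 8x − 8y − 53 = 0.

9x + 2y = 129 and 6x − 7y = −89

Let a tangent through (29/3, 21) have slope m. Its distance from (4, 4) must equal √85:
[m·(−17/3) − (−17)]² = 85(m² + 1)
14m² + 51m − 54 = 0, so m = −9/2 or m = 6/7.
Through (29/3, 21) these give 9x + 2y = 129 and 6x − 7y = −89.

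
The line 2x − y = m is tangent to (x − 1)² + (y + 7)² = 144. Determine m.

For a tangent, require d(centre, line) = r = 12.
|2·1 − 1·(−7) − m| / √5 = 12
|m − (9)| = 12√5.

m = 9 ± 12√5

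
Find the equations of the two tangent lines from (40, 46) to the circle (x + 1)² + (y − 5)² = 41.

4x − 5y = −70 and 5x − 4y = 16

A line y − (46) = m(x − (40)) is tangent when its distance from (−1, 5) is √41:
(−41m − (−41))² = 41(m² + 1)
20m² − 41m + 20 = 0, so m = 4/5 or m = 5/4.
With m = 4/5: 4x − 5y = −70. With m = 5/4: 5x − 4y = 16.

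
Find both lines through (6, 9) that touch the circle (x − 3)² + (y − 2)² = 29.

2x − 5y = −33 and 5x + 2y = 48

Let a tangent through (6, 9) have slope m. Its distance from (3, 2) must equal √29:
[m·(−3) − (−7)]² = 29(m² + 1)
10m² + 21m − 10 = 0, so m = 2/5 or m = −5/2.
With m = 2/5: 2x − 5y = −33. With m = −5/2: 5x + 2y = 48.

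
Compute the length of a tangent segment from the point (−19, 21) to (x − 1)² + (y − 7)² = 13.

√583

With centre O = (1, 7), |OP|² = 596 and r² = 13.
By the tangent–radius right angle, tangent length = √(|PO|² − r²) = √583.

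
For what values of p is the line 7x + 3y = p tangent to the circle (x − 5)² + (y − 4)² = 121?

p = 47 ± 11√58

For a tangent, require d(centre, line) = r = 11.
|7·5 + 3·4 − p| / √58 = 11
|p − (47)| = 11√58.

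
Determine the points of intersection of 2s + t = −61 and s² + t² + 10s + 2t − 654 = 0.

(−31, 1) and (−19, −23)

Substitute t = −2s − 61:
5s² + 250s + 2945 = 0  ⟹  s² + 50s + 589 = 0
s = −19 or s = −31, giving (−19, −23) and (−31, 1).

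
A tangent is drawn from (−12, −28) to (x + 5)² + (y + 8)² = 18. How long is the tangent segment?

√431

With centre O = (−5, −8), |OP|² = 449 and r² = 18.
The tangent meets the radius at right angles, so tangent² = |PO|² − r² = 449 − 18 = 431.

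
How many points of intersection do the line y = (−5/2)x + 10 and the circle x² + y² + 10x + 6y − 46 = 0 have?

d² = (5·(−5) + 2·(−3) − (20))²/29 = 2601/29; r² = 80.
Since d² > r², the line lies outside the circle.

0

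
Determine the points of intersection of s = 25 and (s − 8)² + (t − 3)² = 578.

The line gives s = 25. Substituting into the circle:
t² − 6t − 280 = 0
t = 20 or t = −14, giving (25, 20) and (25, −14).

(25, −14) and (25, 20)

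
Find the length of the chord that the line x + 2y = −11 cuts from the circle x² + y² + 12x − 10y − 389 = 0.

Centre (−6, 5), r² = 450. Perpendicular distance d from centre to line = |15| / √5 = 15/√5.
Chord = 2√(r² − d²) = 2·√(405) = 18√5.

18√5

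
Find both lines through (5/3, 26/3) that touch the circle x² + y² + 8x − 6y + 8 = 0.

4x − y = −2 and x − 4y = −33

Let a tangent through (5/3, 26/3) have slope m. Its distance from (−4, 3) must equal √17:
(−17/3m − (−17/3))² = 17(m² + 1)
4m² − 17m + 4 = 0, so m = 4 or m = 1/4.
Through (5/3, 26/3) these give 4x − y = −2 and x − 4y = −33.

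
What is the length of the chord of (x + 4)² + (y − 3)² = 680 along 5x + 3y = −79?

The distance from (−4, 3) to the line is 68/√34, and r² = 680.
Chord = 2√(r² − d²) = 2·√(544) = 8√34.

8√34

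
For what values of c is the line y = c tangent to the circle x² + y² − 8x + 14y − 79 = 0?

For a tangent, require d(centre, line) = r = 12.
|0·4 + 1·(−7) − c| / √1 = 12
|c − (−7)| = 12, so c = 5 or c = −19.

c = −19 or c = 5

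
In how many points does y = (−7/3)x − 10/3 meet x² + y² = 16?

2

Centre (0, 0), r² = 16. Distance² from centre to line = (10)²/58 = 50/29.
Since d² < r², the line cuts the circle twice.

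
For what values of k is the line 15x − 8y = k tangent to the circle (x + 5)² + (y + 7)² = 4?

The line touches the circle iff its distance from (−5, −7) is 2:
|15·(−5) − 8·(−7) − k| / √289 = 2
|k − (−19)| = 2·17, so k = 15 or k = −53.

k = −53 or k = 15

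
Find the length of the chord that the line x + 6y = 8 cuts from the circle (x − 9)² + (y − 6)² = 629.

8√37

The distance from (9, 6) to the line is 37/√37, and r² = 629.
Half the chord is √(r² − d²) = √(592), so the full chord is 8√37.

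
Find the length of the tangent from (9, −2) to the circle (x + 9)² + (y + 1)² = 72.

Centre (−9, −1), r² = 72. |PO|² = (18)² + (−1)² = 325.
The tangent meets the radius at right angles, so tangent² = |PO|² − r² = 325 − 72 = 253.

√253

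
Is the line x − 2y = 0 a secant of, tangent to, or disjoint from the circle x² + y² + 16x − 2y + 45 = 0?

Substituting the line into the circle gives 5x² + 60x + 180 = 0.
Δ = 3600 − 3600 = 0.
A repeated root: the line is tangent.

tangent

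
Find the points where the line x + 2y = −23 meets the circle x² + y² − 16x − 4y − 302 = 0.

From the line, y = (−23 − x)/2. Substituting:
5x² − 10x − 495 = 0  ⟹  x² − 2x − 99 = 0
x = 11 or x = −9, giving (11, −17) and (−9, −7).

(−9, −7) and (11, −17)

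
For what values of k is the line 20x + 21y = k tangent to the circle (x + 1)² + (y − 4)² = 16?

k = −52 or k = 180

For a tangent, require d(centre, line) = r = 4.
|20·(−1) + 21·4 − k| / √841 = 4
|k − (64)| = 4·29, so k = 180 or k = −52.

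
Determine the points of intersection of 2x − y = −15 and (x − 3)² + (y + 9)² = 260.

Substitute y = 2x + 15:
5x² + 90x + 325 = 0  ⟹  x² + 18x + 65 = 0
x = −5 or x = −13, giving (−5, 5) and (−13, −11).

(−13, −11) and (−5, 5)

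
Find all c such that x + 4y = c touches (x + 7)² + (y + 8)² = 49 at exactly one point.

The line touches the circle iff its distance from (−7, −8) is 7:
|1·(−7) + 4·(−8) − c| / √17 = 7
|c − (−39)| = 7√17.

c = −39 ± 7√17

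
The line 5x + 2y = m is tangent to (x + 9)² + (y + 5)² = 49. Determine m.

Tangency holds when the distance from the centre (−9, −5) to the line equals the radius 7:
|5·(−9) + 2·(−5) − m| / √29 = 7
|m − (−55)| = 7√29.

m = −55 ± 7√29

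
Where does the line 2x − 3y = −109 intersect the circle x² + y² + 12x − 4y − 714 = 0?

(−29, 17) and (−11, 29)

From the line, y = (109 + 2x)/3. Substituting:
13x² + 520x + 4147 = 0  ⟹  x² + 40x + 319 = 0
x = −11 or x = −29, giving (−11, 29) and (−29, 17).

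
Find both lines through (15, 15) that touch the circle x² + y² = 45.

Let a tangent through (15, 15) have slope m. Its distance from (0, 0) must equal 3√5:
(−15m − (−15))² = 45(m² + 1)
2m² − 5m + 2 = 0, so m = 1/2 or m = 2.
Through (15, 15) these give x − 2y = −15 and 2x − y = 15.

x − 2y = −15 and 2x − y = 15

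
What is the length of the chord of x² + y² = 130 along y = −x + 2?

16√2

Express y = −x + 2 and substitute into the circle:
2x² − 4x − 126 = 0  ⟹  x² − 2x − 63 = 0
x = 9 or x = −7, giving (9, −7) and (−7, 9).
|(9, −7) − (−7, 9)| = √((16)² + (−16)²) = 16√2.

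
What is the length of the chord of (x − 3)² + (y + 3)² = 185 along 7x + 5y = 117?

√74

Express y = (117 − 7x)/5 and substitute into the circle:
74x² − 1998x + 13024 = 0  ⟹  x² − 27x + 176 = 0
x = 16 or x = 11, giving (16, 1) and (11, 8).
Chord length = distance between (16, 1) and (11, 8) = √74 = √74.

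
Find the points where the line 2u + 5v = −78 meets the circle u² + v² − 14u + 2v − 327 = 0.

From the line, v = (−78 − 2u)/5. Substituting:
29u² − 58u − 2871 = 0  ⟹  u² − 2u − 99 = 0
u = 11 or u = −9, giving (11, −20) and (−9, −12).

(−9, −12) and (11, −20)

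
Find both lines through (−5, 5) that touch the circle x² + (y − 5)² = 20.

Let a tangent through (−5, 5) have slope m. Its distance from (0, 5) must equal 2√5:
(5m − (0))² = 20(m² + 1)
m² − 4 = 0, so m = 2 or m = −2.
With m = 2: 2x − y = −15. With m = −2: 2x + y = −5.

2x − y = −15 and 2x + y = −5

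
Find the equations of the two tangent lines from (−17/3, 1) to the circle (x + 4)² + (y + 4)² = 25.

Write the tangent as mx − y + (1 − m·(−17/3)) = 0 and set its distance from the centre to 5:
[m·(5/3) − (−5)]² = 25(m² + 1)
4m² − 3m = 0, so m = 3/4 or m = 0.
With m = 3/4: 3x − 4y = −21. With m = 0: y = 1.

3x − 4y = −21 and y = 1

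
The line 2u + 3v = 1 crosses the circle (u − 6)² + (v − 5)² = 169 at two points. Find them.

Substitute v = (1 − 2u)/3:
13u² − 52u − 1001 = 0  ⟹  u² − 4u − 77 = 0
u = 11 or u = −7, giving (11, −7) and (−7, 5).

(−7, 5) and (11, −7)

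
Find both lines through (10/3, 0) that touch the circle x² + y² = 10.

Let a tangent through (10/3, 0) have slope m. Its distance from (0, 0) must equal √10:
[m·(−10/3) − (0)]² = 10(m² + 1)
m² − 9 = 0, so m = 3 or m = −3.
With m = 3: 3x − y = 10. With m = −3: 3x + y = 10.

3x − y = 10 and 3x + y = 10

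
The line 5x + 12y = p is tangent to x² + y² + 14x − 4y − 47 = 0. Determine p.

p = −141 or p = 119

Tangency holds when the distance from the centre (−7, 2) to the line equals the radius 10:
|5·(−7) + 12·2 − p| / √169 = 10
|p − (−11)| = 10·13, so p = 119 or p = −141.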